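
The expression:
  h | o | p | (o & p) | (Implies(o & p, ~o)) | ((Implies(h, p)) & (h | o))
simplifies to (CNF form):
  True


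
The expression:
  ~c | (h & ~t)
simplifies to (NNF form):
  ~c | (h & ~t)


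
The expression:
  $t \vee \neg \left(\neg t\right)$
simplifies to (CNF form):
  $t$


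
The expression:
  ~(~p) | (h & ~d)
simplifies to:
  p | (h & ~d)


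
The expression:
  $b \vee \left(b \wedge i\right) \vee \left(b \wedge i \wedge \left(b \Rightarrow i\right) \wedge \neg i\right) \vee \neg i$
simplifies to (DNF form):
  $b \vee \neg i$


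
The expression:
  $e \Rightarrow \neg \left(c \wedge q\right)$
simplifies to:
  $\neg c \vee \neg e \vee \neg q$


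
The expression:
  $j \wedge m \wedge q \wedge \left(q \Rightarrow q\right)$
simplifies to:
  $j \wedge m \wedge q$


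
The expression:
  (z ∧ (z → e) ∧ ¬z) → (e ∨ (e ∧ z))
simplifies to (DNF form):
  True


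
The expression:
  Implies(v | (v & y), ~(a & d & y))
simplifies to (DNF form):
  ~a | ~d | ~v | ~y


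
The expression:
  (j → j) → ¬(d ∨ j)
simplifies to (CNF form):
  ¬d ∧ ¬j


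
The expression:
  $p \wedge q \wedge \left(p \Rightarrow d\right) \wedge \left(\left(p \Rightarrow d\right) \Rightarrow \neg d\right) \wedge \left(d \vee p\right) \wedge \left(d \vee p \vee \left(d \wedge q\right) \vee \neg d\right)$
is never true.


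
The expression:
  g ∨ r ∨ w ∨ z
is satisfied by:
  {r: True, z: True, g: True, w: True}
  {r: True, z: True, g: True, w: False}
  {r: True, z: True, w: True, g: False}
  {r: True, z: True, w: False, g: False}
  {r: True, g: True, w: True, z: False}
  {r: True, g: True, w: False, z: False}
  {r: True, g: False, w: True, z: False}
  {r: True, g: False, w: False, z: False}
  {z: True, g: True, w: True, r: False}
  {z: True, g: True, w: False, r: False}
  {z: True, w: True, g: False, r: False}
  {z: True, w: False, g: False, r: False}
  {g: True, w: True, z: False, r: False}
  {g: True, z: False, w: False, r: False}
  {w: True, z: False, g: False, r: False}


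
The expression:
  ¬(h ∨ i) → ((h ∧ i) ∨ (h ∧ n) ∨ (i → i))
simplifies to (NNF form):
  True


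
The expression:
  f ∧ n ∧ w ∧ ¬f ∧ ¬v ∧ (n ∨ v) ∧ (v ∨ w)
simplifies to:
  False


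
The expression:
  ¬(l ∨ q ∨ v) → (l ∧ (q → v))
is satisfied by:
  {l: True, q: True, v: True}
  {l: True, q: True, v: False}
  {l: True, v: True, q: False}
  {l: True, v: False, q: False}
  {q: True, v: True, l: False}
  {q: True, v: False, l: False}
  {v: True, q: False, l: False}


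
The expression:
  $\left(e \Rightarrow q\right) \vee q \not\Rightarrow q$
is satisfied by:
  {q: True, e: False}
  {e: False, q: False}
  {e: True, q: True}


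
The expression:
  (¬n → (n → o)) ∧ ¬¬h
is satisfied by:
  {h: True}


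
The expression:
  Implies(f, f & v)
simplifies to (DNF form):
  v | ~f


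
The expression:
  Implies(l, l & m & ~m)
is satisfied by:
  {l: False}


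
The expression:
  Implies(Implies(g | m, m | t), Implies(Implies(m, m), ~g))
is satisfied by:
  {m: False, g: False, t: False}
  {t: True, m: False, g: False}
  {m: True, t: False, g: False}
  {t: True, m: True, g: False}
  {g: True, t: False, m: False}


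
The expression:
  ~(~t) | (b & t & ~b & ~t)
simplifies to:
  t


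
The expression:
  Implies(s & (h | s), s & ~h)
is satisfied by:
  {s: False, h: False}
  {h: True, s: False}
  {s: True, h: False}


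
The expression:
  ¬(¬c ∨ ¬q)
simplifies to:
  c ∧ q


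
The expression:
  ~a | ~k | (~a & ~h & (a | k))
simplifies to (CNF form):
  ~a | ~k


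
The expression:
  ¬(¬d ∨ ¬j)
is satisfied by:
  {j: True, d: True}


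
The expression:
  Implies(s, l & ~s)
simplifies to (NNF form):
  ~s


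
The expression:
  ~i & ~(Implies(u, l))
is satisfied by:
  {u: True, i: False, l: False}


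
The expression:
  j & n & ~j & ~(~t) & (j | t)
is never true.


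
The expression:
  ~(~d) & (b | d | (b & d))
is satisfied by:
  {d: True}


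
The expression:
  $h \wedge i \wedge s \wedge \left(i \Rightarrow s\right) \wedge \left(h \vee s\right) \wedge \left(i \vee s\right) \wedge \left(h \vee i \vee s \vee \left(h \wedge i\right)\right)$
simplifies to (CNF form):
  $h \wedge i \wedge s$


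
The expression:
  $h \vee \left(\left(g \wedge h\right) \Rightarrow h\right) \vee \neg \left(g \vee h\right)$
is always true.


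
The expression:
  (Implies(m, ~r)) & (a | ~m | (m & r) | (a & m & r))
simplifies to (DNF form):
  ~m | (a & ~r)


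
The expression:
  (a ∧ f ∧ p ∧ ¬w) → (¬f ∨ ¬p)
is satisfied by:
  {w: True, p: False, a: False, f: False}
  {f: False, p: False, w: False, a: False}
  {f: True, w: True, p: False, a: False}
  {f: True, p: False, w: False, a: False}
  {a: True, w: True, f: False, p: False}
  {a: True, f: False, p: False, w: False}
  {a: True, f: True, w: True, p: False}
  {a: True, f: True, p: False, w: False}
  {w: True, p: True, a: False, f: False}
  {p: True, a: False, w: False, f: False}
  {f: True, p: True, w: True, a: False}
  {f: True, p: True, a: False, w: False}
  {w: True, p: True, a: True, f: False}
  {p: True, a: True, f: False, w: False}
  {f: True, p: True, a: True, w: True}


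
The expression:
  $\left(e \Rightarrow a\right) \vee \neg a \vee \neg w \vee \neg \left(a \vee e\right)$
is always true.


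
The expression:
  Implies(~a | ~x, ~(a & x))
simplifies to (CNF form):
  True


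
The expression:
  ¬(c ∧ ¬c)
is always true.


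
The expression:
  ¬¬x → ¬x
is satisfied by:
  {x: False}


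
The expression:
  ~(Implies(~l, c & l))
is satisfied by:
  {l: False}


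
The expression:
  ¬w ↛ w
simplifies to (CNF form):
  ¬w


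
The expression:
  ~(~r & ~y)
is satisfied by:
  {r: True, y: True}
  {r: True, y: False}
  {y: True, r: False}


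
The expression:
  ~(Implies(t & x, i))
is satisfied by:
  {t: True, x: True, i: False}


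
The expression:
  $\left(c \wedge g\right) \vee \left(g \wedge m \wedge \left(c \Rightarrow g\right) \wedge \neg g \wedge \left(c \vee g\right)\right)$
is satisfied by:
  {c: True, g: True}


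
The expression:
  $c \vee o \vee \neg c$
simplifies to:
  $\text{True}$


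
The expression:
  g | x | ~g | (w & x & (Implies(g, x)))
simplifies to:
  True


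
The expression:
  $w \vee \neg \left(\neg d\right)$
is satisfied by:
  {d: True, w: True}
  {d: True, w: False}
  {w: True, d: False}


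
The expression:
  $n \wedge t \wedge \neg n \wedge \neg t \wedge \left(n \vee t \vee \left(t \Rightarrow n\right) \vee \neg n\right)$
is never true.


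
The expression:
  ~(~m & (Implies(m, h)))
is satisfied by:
  {m: True}


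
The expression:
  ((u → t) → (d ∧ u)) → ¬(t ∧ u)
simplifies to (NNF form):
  ¬d ∨ ¬t ∨ ¬u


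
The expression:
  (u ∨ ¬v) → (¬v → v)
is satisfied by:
  {v: True}


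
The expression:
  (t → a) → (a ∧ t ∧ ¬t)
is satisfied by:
  {t: True, a: False}


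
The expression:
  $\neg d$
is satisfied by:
  {d: False}


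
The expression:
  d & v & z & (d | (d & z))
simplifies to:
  d & v & z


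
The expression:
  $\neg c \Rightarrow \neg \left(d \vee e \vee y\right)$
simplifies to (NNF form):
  $c \vee \left(\neg d \wedge \neg e \wedge \neg y\right)$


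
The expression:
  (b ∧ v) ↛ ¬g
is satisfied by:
  {b: True, g: True, v: True}


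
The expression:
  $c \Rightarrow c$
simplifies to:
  $\text{True}$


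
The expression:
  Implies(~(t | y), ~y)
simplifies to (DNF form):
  True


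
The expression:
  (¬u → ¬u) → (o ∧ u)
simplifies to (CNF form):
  o ∧ u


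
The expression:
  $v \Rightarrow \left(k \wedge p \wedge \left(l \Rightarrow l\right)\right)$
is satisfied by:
  {p: True, k: True, v: False}
  {p: True, k: False, v: False}
  {k: True, p: False, v: False}
  {p: False, k: False, v: False}
  {p: True, v: True, k: True}


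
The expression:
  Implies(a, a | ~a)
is always true.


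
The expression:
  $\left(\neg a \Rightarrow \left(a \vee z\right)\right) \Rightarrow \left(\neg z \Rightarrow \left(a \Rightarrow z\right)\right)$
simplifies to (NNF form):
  $z \vee \neg a$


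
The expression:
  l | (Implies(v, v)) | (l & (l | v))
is always true.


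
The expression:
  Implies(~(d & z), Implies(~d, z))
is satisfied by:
  {d: True, z: True}
  {d: True, z: False}
  {z: True, d: False}


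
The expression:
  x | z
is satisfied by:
  {x: True, z: True}
  {x: True, z: False}
  {z: True, x: False}


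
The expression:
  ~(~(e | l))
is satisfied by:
  {l: True, e: True}
  {l: True, e: False}
  {e: True, l: False}


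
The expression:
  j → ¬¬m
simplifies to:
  m ∨ ¬j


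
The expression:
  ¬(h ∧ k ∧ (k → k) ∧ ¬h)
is always true.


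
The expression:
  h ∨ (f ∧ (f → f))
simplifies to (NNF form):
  f ∨ h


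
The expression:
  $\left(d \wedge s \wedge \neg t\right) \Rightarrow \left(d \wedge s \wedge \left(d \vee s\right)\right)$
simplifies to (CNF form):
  $\text{True}$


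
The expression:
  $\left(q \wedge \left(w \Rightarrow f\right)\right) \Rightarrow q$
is always true.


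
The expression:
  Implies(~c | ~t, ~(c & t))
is always true.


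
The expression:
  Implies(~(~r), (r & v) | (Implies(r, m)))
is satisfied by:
  {m: True, v: True, r: False}
  {m: True, v: False, r: False}
  {v: True, m: False, r: False}
  {m: False, v: False, r: False}
  {r: True, m: True, v: True}
  {r: True, m: True, v: False}
  {r: True, v: True, m: False}


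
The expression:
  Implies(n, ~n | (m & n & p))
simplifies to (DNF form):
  ~n | (m & p)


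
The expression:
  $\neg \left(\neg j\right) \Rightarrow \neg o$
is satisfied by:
  {o: False, j: False}
  {j: True, o: False}
  {o: True, j: False}


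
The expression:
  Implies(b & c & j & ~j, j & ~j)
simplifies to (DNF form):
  True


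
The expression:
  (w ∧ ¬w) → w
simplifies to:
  True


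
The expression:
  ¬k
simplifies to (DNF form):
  ¬k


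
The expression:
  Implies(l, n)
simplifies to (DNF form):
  n | ~l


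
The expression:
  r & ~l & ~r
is never true.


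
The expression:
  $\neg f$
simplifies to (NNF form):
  $\neg f$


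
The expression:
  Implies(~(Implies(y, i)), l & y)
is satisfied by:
  {i: True, l: True, y: False}
  {i: True, l: False, y: False}
  {l: True, i: False, y: False}
  {i: False, l: False, y: False}
  {i: True, y: True, l: True}
  {i: True, y: True, l: False}
  {y: True, l: True, i: False}


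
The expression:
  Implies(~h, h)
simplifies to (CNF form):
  h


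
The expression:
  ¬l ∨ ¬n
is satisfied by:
  {l: False, n: False}
  {n: True, l: False}
  {l: True, n: False}


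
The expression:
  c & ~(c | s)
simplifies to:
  False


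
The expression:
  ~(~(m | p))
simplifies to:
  m | p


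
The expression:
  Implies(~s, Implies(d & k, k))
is always true.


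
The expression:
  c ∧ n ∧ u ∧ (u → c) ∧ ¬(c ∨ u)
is never true.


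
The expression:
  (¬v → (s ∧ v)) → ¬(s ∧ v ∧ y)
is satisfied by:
  {s: False, v: False, y: False}
  {y: True, s: False, v: False}
  {v: True, s: False, y: False}
  {y: True, v: True, s: False}
  {s: True, y: False, v: False}
  {y: True, s: True, v: False}
  {v: True, s: True, y: False}


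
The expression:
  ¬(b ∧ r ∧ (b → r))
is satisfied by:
  {b: False, r: False}
  {r: True, b: False}
  {b: True, r: False}


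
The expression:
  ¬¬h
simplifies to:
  h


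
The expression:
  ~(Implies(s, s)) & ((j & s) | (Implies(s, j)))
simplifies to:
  False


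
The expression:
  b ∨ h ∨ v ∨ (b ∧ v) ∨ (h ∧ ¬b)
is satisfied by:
  {b: True, v: True, h: True}
  {b: True, v: True, h: False}
  {b: True, h: True, v: False}
  {b: True, h: False, v: False}
  {v: True, h: True, b: False}
  {v: True, h: False, b: False}
  {h: True, v: False, b: False}


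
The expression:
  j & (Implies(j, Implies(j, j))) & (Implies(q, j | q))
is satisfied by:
  {j: True}


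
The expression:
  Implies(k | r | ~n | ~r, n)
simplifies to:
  n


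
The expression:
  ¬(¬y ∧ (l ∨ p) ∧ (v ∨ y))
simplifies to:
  y ∨ (¬l ∧ ¬p) ∨ ¬v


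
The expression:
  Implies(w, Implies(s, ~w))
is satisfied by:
  {s: False, w: False}
  {w: True, s: False}
  {s: True, w: False}


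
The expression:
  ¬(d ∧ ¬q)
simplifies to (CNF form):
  q ∨ ¬d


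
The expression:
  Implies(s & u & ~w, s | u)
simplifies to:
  True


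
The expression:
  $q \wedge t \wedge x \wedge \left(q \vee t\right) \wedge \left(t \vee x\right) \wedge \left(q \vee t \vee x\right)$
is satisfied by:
  {t: True, x: True, q: True}


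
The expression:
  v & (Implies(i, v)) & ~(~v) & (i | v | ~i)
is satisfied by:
  {v: True}


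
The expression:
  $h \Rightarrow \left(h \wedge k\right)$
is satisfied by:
  {k: True, h: False}
  {h: False, k: False}
  {h: True, k: True}


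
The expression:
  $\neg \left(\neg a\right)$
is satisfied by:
  {a: True}


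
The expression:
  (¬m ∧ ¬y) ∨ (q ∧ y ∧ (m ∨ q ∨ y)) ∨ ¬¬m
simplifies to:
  m ∨ q ∨ ¬y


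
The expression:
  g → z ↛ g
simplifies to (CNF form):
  ¬g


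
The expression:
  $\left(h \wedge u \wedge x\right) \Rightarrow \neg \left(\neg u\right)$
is always true.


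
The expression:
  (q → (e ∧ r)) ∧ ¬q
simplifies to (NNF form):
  ¬q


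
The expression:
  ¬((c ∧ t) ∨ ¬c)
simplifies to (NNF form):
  c ∧ ¬t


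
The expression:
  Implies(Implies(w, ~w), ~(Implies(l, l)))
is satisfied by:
  {w: True}


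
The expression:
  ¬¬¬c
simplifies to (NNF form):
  ¬c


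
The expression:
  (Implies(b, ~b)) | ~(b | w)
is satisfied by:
  {b: False}


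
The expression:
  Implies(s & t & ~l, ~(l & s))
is always true.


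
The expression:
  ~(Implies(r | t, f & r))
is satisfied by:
  {t: True, f: False, r: False}
  {r: True, t: True, f: False}
  {r: True, t: False, f: False}
  {f: True, t: True, r: False}


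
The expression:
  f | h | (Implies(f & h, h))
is always true.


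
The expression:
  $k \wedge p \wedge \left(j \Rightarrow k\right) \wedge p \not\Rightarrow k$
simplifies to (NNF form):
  $\text{False}$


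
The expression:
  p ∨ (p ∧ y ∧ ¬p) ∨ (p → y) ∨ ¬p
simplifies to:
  True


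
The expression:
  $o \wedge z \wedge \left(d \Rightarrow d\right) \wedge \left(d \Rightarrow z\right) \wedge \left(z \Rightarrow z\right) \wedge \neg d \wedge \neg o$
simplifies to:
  $\text{False}$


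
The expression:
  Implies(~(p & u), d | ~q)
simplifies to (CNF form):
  (d | p | ~q) & (d | u | ~q)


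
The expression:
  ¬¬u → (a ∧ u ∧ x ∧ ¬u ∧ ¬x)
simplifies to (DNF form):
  ¬u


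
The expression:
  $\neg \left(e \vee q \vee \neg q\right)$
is never true.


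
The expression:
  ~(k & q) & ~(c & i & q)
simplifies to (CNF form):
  (~k | ~q) & (~c | ~i | ~q) & (~c | ~k | ~q) & (~i | ~k | ~q)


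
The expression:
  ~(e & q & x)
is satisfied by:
  {e: False, q: False, x: False}
  {x: True, e: False, q: False}
  {q: True, e: False, x: False}
  {x: True, q: True, e: False}
  {e: True, x: False, q: False}
  {x: True, e: True, q: False}
  {q: True, e: True, x: False}


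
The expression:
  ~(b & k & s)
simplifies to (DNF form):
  ~b | ~k | ~s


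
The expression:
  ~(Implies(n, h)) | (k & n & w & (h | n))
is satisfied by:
  {k: True, w: True, n: True, h: False}
  {k: True, n: True, w: False, h: False}
  {w: True, n: True, k: False, h: False}
  {n: True, k: False, w: False, h: False}
  {k: True, h: True, w: True, n: True}


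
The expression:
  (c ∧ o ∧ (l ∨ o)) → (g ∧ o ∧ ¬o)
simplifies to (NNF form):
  ¬c ∨ ¬o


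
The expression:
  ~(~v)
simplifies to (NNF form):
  v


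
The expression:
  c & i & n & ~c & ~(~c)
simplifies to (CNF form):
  False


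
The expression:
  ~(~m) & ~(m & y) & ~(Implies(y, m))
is never true.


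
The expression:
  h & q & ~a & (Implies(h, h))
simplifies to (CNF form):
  h & q & ~a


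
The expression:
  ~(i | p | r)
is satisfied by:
  {i: False, p: False, r: False}


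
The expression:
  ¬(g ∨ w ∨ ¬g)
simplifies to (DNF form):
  False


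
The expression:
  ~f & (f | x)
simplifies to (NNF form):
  x & ~f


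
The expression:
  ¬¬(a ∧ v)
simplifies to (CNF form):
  a ∧ v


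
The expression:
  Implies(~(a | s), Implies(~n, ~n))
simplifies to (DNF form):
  True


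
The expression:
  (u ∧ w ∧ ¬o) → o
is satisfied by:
  {o: True, w: False, u: False}
  {w: False, u: False, o: False}
  {o: True, u: True, w: False}
  {u: True, w: False, o: False}
  {o: True, w: True, u: False}
  {w: True, o: False, u: False}
  {o: True, u: True, w: True}


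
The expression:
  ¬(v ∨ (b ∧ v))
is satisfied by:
  {v: False}


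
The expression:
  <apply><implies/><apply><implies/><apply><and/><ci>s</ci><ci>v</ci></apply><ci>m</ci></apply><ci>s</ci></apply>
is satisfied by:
  {s: True}


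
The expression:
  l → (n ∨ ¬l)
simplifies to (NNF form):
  n ∨ ¬l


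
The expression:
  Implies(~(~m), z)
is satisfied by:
  {z: True, m: False}
  {m: False, z: False}
  {m: True, z: True}


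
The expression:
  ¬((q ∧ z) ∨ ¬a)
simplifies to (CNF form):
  a ∧ (¬q ∨ ¬z)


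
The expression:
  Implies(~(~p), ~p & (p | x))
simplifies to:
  ~p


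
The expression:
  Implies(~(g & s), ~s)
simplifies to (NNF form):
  g | ~s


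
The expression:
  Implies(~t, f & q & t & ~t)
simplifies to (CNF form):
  t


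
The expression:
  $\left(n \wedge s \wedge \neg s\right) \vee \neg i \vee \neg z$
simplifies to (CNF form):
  $\neg i \vee \neg z$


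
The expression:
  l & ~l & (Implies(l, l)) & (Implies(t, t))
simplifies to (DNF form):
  False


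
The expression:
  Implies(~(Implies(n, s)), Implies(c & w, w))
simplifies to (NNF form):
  True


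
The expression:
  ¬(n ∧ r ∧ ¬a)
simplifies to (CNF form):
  a ∨ ¬n ∨ ¬r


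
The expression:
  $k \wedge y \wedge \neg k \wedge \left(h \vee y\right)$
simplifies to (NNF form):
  $\text{False}$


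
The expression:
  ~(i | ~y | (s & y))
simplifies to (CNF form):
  y & ~i & ~s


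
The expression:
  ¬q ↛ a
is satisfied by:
  {a: True, q: False}
  {q: False, a: False}
  {q: True, a: True}


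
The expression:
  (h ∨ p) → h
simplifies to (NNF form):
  h ∨ ¬p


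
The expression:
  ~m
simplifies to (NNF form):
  ~m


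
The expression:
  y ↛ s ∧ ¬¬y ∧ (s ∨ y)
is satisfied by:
  {y: True, s: False}


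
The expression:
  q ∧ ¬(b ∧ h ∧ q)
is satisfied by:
  {q: True, h: False, b: False}
  {b: True, q: True, h: False}
  {h: True, q: True, b: False}


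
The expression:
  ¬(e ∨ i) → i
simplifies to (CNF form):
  e ∨ i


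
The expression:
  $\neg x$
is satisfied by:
  {x: False}


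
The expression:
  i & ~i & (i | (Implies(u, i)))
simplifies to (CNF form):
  False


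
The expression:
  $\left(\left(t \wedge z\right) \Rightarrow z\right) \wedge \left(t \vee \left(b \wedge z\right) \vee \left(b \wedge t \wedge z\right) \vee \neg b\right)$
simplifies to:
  $t \vee z \vee \neg b$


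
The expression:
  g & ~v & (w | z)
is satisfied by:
  {z: True, w: True, g: True, v: False}
  {z: True, g: True, v: False, w: False}
  {w: True, g: True, v: False, z: False}


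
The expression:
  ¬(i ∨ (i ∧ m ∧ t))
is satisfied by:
  {i: False}


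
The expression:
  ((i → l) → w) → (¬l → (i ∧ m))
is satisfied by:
  {l: True, m: True, w: False, i: False}
  {l: True, m: False, w: False, i: False}
  {i: True, l: True, m: True, w: False}
  {i: True, l: True, m: False, w: False}
  {l: True, w: True, m: True, i: False}
  {l: True, w: True, m: False, i: False}
  {l: True, w: True, i: True, m: True}
  {l: True, w: True, i: True, m: False}
  {m: True, l: False, w: False, i: False}
  {l: False, m: False, w: False, i: False}
  {i: True, m: True, l: False, w: False}
  {i: True, w: True, m: True, l: False}


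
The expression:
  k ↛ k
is never true.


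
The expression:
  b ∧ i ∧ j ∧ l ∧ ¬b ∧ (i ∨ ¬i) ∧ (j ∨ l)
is never true.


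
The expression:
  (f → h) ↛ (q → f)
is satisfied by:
  {q: True, f: False}


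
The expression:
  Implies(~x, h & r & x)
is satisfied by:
  {x: True}


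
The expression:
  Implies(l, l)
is always true.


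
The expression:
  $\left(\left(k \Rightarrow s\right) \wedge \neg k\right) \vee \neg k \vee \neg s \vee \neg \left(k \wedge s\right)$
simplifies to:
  $\neg k \vee \neg s$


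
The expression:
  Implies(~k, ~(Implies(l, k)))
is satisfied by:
  {k: True, l: True}
  {k: True, l: False}
  {l: True, k: False}


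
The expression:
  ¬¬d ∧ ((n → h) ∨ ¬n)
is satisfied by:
  {d: True, h: True, n: False}
  {d: True, h: False, n: False}
  {d: True, n: True, h: True}


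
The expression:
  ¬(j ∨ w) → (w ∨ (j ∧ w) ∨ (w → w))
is always true.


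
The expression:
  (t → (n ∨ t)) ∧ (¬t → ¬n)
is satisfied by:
  {t: True, n: False}
  {n: False, t: False}
  {n: True, t: True}


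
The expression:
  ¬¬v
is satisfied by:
  {v: True}


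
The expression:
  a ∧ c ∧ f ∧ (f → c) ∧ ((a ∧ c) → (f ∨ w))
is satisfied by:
  {a: True, c: True, f: True}


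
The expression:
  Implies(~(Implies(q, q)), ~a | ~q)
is always true.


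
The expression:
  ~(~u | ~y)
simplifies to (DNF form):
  u & y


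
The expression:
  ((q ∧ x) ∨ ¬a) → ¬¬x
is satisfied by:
  {a: True, x: True}
  {a: True, x: False}
  {x: True, a: False}


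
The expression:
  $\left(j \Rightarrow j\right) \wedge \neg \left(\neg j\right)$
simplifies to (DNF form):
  $j$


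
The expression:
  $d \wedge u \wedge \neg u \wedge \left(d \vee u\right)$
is never true.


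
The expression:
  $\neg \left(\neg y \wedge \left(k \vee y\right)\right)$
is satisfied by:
  {y: True, k: False}
  {k: False, y: False}
  {k: True, y: True}


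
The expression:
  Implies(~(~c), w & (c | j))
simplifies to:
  w | ~c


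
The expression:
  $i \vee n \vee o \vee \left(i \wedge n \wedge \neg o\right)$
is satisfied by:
  {i: True, n: True, o: True}
  {i: True, n: True, o: False}
  {i: True, o: True, n: False}
  {i: True, o: False, n: False}
  {n: True, o: True, i: False}
  {n: True, o: False, i: False}
  {o: True, n: False, i: False}


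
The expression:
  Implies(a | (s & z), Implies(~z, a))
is always true.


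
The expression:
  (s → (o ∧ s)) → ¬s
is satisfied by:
  {s: False, o: False}
  {o: True, s: False}
  {s: True, o: False}


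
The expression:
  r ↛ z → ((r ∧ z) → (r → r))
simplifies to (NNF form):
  True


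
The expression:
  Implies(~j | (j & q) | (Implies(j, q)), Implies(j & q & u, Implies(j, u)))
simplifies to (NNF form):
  True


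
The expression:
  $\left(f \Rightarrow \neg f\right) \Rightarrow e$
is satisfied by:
  {e: True, f: True}
  {e: True, f: False}
  {f: True, e: False}


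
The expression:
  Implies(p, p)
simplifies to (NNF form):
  True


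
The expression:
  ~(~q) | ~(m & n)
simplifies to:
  q | ~m | ~n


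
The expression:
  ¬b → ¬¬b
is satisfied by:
  {b: True}


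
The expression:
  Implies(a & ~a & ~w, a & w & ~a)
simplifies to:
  True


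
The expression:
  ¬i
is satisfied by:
  {i: False}


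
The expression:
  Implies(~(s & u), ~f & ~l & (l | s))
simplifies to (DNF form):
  (s & u) | (s & u & ~f) | (s & u & ~l) | (s & ~f & ~l)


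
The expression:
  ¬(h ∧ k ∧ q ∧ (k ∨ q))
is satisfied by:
  {h: False, k: False, q: False}
  {q: True, h: False, k: False}
  {k: True, h: False, q: False}
  {q: True, k: True, h: False}
  {h: True, q: False, k: False}
  {q: True, h: True, k: False}
  {k: True, h: True, q: False}


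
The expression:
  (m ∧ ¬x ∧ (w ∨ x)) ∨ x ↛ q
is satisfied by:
  {x: True, m: True, w: True, q: False}
  {x: True, m: True, q: False, w: False}
  {x: True, w: True, q: False, m: False}
  {x: True, q: False, w: False, m: False}
  {m: True, w: True, q: False, x: False}
  {m: True, w: True, q: True, x: False}


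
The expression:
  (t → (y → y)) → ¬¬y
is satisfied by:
  {y: True}


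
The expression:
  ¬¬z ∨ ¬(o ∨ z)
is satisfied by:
  {z: True, o: False}
  {o: False, z: False}
  {o: True, z: True}


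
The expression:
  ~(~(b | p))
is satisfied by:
  {b: True, p: True}
  {b: True, p: False}
  {p: True, b: False}


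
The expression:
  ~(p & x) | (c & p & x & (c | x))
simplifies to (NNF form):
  c | ~p | ~x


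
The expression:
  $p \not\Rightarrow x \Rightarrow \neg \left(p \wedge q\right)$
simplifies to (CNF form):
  $x \vee \neg p \vee \neg q$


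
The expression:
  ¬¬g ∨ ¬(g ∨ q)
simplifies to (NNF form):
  g ∨ ¬q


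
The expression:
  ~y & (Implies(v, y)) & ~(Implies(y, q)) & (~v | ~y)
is never true.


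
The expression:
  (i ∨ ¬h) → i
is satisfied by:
  {i: True, h: True}
  {i: True, h: False}
  {h: True, i: False}


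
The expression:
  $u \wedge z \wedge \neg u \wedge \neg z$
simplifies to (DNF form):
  $\text{False}$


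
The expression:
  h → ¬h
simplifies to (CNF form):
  ¬h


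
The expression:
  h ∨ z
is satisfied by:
  {z: True, h: True}
  {z: True, h: False}
  {h: True, z: False}


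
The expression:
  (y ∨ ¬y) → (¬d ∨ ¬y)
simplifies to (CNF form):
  ¬d ∨ ¬y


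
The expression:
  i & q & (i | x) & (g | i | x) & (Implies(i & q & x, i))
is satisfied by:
  {i: True, q: True}


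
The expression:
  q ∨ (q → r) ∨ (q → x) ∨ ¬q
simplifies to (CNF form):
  True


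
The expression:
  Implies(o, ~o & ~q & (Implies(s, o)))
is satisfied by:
  {o: False}


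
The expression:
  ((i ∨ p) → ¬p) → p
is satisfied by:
  {p: True}


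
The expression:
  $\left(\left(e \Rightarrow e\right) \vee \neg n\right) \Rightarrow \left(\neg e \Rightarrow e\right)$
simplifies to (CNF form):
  $e$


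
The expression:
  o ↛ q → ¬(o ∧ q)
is always true.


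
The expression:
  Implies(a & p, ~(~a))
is always true.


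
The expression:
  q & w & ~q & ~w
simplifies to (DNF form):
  False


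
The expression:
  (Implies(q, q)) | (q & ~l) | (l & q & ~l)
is always true.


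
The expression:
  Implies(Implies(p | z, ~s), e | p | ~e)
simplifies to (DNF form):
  True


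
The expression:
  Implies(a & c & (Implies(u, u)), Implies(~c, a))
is always true.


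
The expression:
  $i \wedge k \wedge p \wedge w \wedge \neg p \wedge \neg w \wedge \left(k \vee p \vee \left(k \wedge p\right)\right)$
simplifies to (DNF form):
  $\text{False}$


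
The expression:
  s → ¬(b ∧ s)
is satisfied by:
  {s: False, b: False}
  {b: True, s: False}
  {s: True, b: False}


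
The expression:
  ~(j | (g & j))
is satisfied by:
  {j: False}


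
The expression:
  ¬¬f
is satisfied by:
  {f: True}


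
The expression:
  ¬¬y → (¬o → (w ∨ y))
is always true.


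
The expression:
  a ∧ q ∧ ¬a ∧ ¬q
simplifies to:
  False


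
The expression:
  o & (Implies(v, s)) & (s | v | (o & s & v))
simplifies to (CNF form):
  o & s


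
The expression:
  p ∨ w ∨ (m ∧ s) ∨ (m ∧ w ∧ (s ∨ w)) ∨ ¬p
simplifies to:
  True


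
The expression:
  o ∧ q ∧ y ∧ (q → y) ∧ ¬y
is never true.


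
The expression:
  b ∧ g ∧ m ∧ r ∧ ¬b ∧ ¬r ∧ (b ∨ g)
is never true.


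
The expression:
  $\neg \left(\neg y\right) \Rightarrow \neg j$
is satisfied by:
  {y: False, j: False}
  {j: True, y: False}
  {y: True, j: False}


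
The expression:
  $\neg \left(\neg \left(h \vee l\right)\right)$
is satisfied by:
  {l: True, h: True}
  {l: True, h: False}
  {h: True, l: False}


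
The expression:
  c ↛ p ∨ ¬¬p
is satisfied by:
  {c: True, p: True}
  {c: True, p: False}
  {p: True, c: False}


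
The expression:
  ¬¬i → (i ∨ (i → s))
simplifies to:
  True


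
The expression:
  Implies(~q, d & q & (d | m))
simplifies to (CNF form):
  q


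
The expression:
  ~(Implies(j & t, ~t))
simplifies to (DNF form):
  j & t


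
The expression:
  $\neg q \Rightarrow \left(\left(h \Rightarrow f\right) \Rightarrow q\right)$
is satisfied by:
  {q: True, h: True, f: False}
  {q: True, h: False, f: False}
  {f: True, q: True, h: True}
  {f: True, q: True, h: False}
  {h: True, f: False, q: False}


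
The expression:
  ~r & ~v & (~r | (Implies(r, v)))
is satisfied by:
  {v: False, r: False}


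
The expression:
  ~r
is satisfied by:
  {r: False}


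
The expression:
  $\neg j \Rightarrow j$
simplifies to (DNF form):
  $j$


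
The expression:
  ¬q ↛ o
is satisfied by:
  {o: True, q: False}
  {q: False, o: False}
  {q: True, o: True}


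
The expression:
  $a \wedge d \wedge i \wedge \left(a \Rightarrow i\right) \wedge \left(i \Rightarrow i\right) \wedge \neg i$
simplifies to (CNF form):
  $\text{False}$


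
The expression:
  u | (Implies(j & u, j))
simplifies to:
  True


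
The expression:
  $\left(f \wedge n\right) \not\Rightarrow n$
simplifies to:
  $\text{False}$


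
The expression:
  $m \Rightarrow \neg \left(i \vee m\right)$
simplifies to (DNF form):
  $\neg m$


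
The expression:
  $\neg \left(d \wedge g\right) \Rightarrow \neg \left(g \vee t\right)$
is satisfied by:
  {d: True, t: False, g: False}
  {t: False, g: False, d: False}
  {g: True, d: True, t: False}
  {g: True, t: True, d: True}


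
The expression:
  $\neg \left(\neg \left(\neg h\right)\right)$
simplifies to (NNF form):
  $\neg h$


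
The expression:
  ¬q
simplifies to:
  ¬q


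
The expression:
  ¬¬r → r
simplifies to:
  True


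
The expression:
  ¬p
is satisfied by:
  {p: False}


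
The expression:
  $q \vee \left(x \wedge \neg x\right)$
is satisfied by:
  {q: True}


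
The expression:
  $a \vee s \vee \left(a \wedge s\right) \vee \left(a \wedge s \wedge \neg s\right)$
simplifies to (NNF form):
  $a \vee s$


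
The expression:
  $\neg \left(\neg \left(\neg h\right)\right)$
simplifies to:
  $\neg h$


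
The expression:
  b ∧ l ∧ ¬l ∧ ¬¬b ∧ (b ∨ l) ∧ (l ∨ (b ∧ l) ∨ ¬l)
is never true.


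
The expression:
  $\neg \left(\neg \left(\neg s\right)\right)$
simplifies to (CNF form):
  $\neg s$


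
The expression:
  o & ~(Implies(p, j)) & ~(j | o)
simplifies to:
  False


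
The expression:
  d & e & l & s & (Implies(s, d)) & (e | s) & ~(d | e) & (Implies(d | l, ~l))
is never true.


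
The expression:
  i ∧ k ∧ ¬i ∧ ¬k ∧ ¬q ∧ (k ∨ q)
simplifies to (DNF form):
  False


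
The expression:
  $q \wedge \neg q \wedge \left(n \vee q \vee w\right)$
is never true.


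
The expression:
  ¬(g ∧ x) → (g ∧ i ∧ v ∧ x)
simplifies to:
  g ∧ x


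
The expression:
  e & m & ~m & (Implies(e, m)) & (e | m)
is never true.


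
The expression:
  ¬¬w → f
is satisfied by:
  {f: True, w: False}
  {w: False, f: False}
  {w: True, f: True}


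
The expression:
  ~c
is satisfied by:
  {c: False}


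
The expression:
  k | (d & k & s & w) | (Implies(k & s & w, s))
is always true.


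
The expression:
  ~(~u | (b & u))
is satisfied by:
  {u: True, b: False}


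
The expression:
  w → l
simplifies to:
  l ∨ ¬w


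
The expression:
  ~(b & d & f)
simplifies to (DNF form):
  ~b | ~d | ~f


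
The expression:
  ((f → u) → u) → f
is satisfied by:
  {f: True, u: False}
  {u: False, f: False}
  {u: True, f: True}


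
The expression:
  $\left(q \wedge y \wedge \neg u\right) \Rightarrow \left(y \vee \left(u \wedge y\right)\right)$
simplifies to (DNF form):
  $\text{True}$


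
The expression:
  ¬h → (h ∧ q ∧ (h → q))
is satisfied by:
  {h: True}


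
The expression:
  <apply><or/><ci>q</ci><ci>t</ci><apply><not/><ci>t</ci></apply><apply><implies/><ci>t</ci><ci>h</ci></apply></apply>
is always true.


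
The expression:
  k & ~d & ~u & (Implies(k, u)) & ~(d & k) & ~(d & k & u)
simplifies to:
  False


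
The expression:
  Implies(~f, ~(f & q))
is always true.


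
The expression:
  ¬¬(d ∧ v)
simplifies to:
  d ∧ v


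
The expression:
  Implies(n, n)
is always true.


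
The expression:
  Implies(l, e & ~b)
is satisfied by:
  {e: True, l: False, b: False}
  {e: False, l: False, b: False}
  {b: True, e: True, l: False}
  {b: True, e: False, l: False}
  {l: True, e: True, b: False}


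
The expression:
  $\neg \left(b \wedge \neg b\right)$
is always true.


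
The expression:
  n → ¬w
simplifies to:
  ¬n ∨ ¬w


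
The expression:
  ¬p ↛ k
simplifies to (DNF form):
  k ∨ ¬p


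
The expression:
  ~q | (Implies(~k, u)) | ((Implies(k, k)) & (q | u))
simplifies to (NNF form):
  True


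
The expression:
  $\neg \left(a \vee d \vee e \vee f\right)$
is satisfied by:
  {d: False, e: False, f: False, a: False}


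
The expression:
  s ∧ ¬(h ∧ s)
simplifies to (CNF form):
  s ∧ ¬h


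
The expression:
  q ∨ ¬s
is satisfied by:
  {q: True, s: False}
  {s: False, q: False}
  {s: True, q: True}


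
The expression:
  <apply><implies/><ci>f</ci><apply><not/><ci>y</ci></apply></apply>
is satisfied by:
  {y: False, f: False}
  {f: True, y: False}
  {y: True, f: False}


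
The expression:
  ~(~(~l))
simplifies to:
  ~l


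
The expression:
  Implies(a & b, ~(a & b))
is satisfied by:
  {a: False, b: False}
  {b: True, a: False}
  {a: True, b: False}


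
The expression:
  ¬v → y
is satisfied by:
  {y: True, v: True}
  {y: True, v: False}
  {v: True, y: False}


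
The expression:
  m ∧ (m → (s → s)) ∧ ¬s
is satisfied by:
  {m: True, s: False}


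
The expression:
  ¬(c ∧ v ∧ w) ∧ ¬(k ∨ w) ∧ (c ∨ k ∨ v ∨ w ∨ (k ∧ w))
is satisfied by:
  {c: True, v: True, w: False, k: False}
  {c: True, v: False, w: False, k: False}
  {v: True, k: False, c: False, w: False}


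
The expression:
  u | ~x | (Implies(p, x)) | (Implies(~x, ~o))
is always true.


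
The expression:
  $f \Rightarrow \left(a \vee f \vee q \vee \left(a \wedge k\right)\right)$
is always true.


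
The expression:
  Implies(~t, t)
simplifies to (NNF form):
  t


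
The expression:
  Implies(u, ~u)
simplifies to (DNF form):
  ~u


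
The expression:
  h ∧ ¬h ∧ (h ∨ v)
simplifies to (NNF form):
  False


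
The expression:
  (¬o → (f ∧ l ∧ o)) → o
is always true.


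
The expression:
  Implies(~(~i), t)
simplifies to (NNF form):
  t | ~i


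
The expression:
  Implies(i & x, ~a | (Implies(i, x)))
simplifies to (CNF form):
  True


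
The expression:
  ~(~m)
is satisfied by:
  {m: True}


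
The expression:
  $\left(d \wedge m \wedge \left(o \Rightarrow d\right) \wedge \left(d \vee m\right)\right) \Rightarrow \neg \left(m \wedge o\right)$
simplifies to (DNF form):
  $\neg d \vee \neg m \vee \neg o$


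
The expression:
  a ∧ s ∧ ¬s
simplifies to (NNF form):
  False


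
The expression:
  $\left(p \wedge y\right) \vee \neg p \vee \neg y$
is always true.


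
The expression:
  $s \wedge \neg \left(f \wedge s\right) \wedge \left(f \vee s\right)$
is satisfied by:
  {s: True, f: False}


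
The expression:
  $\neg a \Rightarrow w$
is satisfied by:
  {a: True, w: True}
  {a: True, w: False}
  {w: True, a: False}


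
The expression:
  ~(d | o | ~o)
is never true.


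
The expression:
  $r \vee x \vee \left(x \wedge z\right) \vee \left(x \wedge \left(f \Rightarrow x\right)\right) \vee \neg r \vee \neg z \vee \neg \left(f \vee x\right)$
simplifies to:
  $\text{True}$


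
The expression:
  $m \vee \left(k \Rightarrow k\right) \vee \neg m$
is always true.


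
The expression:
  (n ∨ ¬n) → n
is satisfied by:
  {n: True}


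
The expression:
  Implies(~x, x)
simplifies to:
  x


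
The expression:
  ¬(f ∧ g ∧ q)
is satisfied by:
  {g: False, q: False, f: False}
  {f: True, g: False, q: False}
  {q: True, g: False, f: False}
  {f: True, q: True, g: False}
  {g: True, f: False, q: False}
  {f: True, g: True, q: False}
  {q: True, g: True, f: False}


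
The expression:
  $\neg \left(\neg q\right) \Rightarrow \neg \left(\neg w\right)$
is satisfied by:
  {w: True, q: False}
  {q: False, w: False}
  {q: True, w: True}


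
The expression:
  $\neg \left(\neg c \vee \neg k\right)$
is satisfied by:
  {c: True, k: True}


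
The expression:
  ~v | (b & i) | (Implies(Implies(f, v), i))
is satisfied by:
  {i: True, v: False}
  {v: False, i: False}
  {v: True, i: True}


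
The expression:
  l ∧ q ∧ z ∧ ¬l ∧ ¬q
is never true.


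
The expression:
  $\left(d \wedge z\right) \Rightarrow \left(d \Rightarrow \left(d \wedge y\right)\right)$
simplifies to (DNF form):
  $y \vee \neg d \vee \neg z$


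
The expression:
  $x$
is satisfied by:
  {x: True}


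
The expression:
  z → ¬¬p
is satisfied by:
  {p: True, z: False}
  {z: False, p: False}
  {z: True, p: True}


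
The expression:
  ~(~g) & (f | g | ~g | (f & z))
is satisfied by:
  {g: True}


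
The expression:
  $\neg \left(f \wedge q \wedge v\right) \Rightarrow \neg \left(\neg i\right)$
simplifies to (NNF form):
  $i \vee \left(f \wedge q \wedge v\right)$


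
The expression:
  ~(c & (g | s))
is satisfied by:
  {g: False, c: False, s: False}
  {s: True, g: False, c: False}
  {g: True, s: False, c: False}
  {s: True, g: True, c: False}
  {c: True, s: False, g: False}


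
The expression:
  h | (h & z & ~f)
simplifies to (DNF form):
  h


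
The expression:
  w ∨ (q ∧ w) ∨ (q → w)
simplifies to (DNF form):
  w ∨ ¬q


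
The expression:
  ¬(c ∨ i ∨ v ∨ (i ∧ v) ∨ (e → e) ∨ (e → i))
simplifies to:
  False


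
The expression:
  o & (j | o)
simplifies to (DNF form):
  o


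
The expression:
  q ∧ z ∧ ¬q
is never true.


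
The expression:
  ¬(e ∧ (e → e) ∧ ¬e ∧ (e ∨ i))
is always true.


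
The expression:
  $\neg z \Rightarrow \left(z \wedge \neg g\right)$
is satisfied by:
  {z: True}
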